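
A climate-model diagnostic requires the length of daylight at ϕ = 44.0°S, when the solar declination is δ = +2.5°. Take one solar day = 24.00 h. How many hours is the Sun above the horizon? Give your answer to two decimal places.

cos h₀ = −tan ϕ · tan δ = −tan(-44.0°) × tan(+2.500°) = 0.0422, so h₀ = 1.5286 rad = 87.58°.
Daylight = 2h₀/(2π) × 24.00 h = (1.5286/π) × 24.00 = 11.68 h.

11.68 h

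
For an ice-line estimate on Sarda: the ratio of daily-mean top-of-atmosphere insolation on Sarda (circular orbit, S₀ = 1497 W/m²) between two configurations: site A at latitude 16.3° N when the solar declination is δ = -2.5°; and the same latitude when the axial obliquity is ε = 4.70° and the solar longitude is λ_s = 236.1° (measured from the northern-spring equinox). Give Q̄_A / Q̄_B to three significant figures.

— Configuration A (φ=+16.3°):
cos H₀ = −tan(+16.3°) tan(-2.500°) = 0.0128, H₀ = 1.5580 rad.
Bracket: H₀ sin φ sin δ + cos φ cos δ sin H₀ = 1.5580×0.28067×-0.04362 + 0.95981×0.99905×0.99992 = -0.019074 + 0.958821 = 0.939747.
Q̄ = (S₀/π) × [bracket] = (1497/π) × 0.939747 = 447.80 W/m².
— Configuration B (φ=+16.3°):
Solar declination: sin δ = sin ε · sin λ_s = sin 4.70° × sin 236.1° = -0.06801, so δ = -3.900°.
cos H₀ = −tan(+16.3°) tan(-3.900°) = 0.0199, H₀ = 1.5509 rad.
Bracket: H₀ sin φ sin δ + cos φ cos δ sin H₀ = 1.5509×0.28067×-0.06801 + 0.95981×0.99768×0.99980 = -0.029604 + 0.957392 = 0.927788.
Q̄ = (S₀/π) × [bracket] = (1497/π) × 0.927788 = 442.10 W/m².
Ratio Q̄_A / Q̄_B = 447.80 / 442.10 = 1.013.

Q̄_A / Q̄_B ≈ 1.01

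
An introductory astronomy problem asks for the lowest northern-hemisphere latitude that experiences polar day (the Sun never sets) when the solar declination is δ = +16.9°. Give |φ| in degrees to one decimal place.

Polar day requires cos H₀ = −tan φ tan δ ≤ −1, i.e. tan φ tan δ ≥ 1.
The boundary is |tan φ| · |tan δ| = 1, so |φ| = 90° − |δ| = 90° − 16.9° = 73.1° in the northern hemisphere.

|φ| = 73.1°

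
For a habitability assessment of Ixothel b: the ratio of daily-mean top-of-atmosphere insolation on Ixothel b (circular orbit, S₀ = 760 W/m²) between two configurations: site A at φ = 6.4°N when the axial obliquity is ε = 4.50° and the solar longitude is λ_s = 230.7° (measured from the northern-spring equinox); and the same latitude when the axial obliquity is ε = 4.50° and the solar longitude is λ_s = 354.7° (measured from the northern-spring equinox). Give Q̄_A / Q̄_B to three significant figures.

— Configuration A (φ=+6.4°):
Solar declination: sin δ = sin ε · sin λ_s = sin 4.50° × sin 230.7° = -0.06071, so δ = -3.481°.
cos H₀ = −tan(+6.4°) tan(-3.481°) = 0.0068, H₀ = 1.5640 rad.
Bracket: H₀ sin φ sin δ + cos φ cos δ sin H₀ = 1.5640×0.11147×-0.06071 + 0.99377×0.99816×0.99998 = -0.010584 + 0.991922 = 0.981338.
Q̄ = (S₀/π) × [bracket] = (760/π) × 0.981338 = 237.40 W/m².
— Configuration B (φ=+6.4°):
Solar declination: sin δ = sin ε · sin λ_s = sin 4.50° × sin 354.7° = -0.00725, so δ = -0.415°.
cos H₀ = −tan(+6.4°) tan(-0.415°) = 0.0008, H₀ = 1.5700 rad.
Bracket: H₀ sin φ sin δ + cos φ cos δ sin H₀ = 1.5700×0.11147×-0.00725 + 0.99377×0.99997×1.00000 = -0.001269 + 0.993740 = 0.992471.
Q̄ = (S₀/π) × [bracket] = (760/π) × 0.992471 = 240.09 W/m².
Ratio Q̄_A / Q̄_B = 237.40 / 240.09 = 0.9888.

Q̄_A / Q̄_B ≈ 0.989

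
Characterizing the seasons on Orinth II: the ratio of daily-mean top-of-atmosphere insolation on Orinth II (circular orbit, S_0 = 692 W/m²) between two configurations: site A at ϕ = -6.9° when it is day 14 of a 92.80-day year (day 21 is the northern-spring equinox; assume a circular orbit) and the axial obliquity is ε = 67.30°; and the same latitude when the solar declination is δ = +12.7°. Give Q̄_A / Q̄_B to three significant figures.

— Configuration A (ϕ=-6.9°):
Solar longitude: L_s = 360° × (14 − 21)/92.80 = -27.155°, i.e. -27.155° + 360° = 332.845°.
sin δ = sin 67.30° × sin 332.845° = -0.42105, so δ = -24.901°.
cos h₀ = −tan(-6.9°) tan(-24.901°) = -0.0562, h₀ = 1.6270 rad.
Bracket: h₀ sin ϕ sin δ + cos ϕ cos δ sin h₀ = 1.6270×-0.12014×-0.42105 + 0.99276×0.90704×0.99842 = 0.082302 + 0.899050 = 0.981352.
Q̄ = (S_0/π) × [bracket] = (692/π) × 0.981352 = 216.16 W/m².
— Configuration B (ϕ=-6.9°):
cos h₀ = −tan(-6.9°) tan(+12.700°) = 0.0273, h₀ = 1.5435 rad.
Bracket: h₀ sin ϕ sin δ + cos ϕ cos δ sin h₀ = 1.5435×-0.12014×0.21985 + 0.99276×0.97553×0.99963 = -0.040768 + 0.968109 = 0.927341.
Q̄ = (S_0/π) × [bracket] = (692/π) × 0.927341 = 204.27 W/m².
Ratio Q̄_A / Q̄_B = 216.16 / 204.27 = 1.058.

Q̄_A / Q̄_B ≈ 1.06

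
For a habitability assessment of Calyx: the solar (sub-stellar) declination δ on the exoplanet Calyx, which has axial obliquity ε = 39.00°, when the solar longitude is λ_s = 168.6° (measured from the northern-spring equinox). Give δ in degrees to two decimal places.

δ = +7.15°

sin δ = sin ε · sin λ_s = sin 39.00° × sin 168.6° = 0.124390.
δ = arcsin(0.124390) = +7.15°.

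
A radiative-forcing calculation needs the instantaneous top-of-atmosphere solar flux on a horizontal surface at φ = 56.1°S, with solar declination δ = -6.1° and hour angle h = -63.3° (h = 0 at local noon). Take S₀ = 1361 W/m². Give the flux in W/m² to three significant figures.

cos θ_z = sin φ sin δ + cos φ cos δ cos h = 0.088200 + 0.249187 = 0.337387.
Flux = S₀ · cos θ_z = 1361 × 0.337387 = 459.2 W/m².

459 W/m²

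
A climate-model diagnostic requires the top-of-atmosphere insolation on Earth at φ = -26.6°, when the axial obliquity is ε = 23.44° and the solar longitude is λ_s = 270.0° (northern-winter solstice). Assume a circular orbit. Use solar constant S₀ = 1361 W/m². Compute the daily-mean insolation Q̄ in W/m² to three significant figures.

Q̄ ≈ 485 W/m²

Solar declination: sin δ = sin ε · sin λ_s = sin 23.44° × sin 270.0° = -0.39779, so δ = -23.440°.
cos H₀ = −tan(-26.6°) tan(-23.440°) = -0.2171, H₀ = 1.7897 rad.
Bracket: H₀ sin φ sin δ + cos φ cos δ sin H₀ = 1.7897×-0.44776×-0.39779 + 0.89415×0.91748×0.97615 = 0.318771 + 0.800799 = 1.119570.
Q̄ = (S₀/π) × [bracket] = (1361/π) × 1.119570 = 485.0 W/m².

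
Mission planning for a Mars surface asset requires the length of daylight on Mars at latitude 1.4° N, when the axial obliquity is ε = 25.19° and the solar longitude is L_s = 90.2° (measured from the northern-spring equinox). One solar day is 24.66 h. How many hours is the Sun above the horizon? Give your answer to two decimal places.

Solar declination: sin δ = sin ε · sin L_s = sin 25.19° × sin 90.2° = 0.42562, so δ = +25.190°.
cos h₀ = −tan ϕ · tan δ = −tan(+1.4°) × tan(+25.190°) = -0.0115, so h₀ = 1.5823 rad = 90.66°.
Daylight = 2h₀/(2π) × 24.66 h = (1.5823/π) × 24.66 = 12.42 h.

12.42 h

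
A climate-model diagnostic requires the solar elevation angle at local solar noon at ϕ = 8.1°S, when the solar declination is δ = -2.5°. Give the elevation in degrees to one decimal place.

At local noon the hour angle is zero, so the zenith angle equals |ϕ − δ| = |-8.1° − (-2.500°)| = 5.600°.
Elevation = 90° − 5.600° = 84.4°.

84.4°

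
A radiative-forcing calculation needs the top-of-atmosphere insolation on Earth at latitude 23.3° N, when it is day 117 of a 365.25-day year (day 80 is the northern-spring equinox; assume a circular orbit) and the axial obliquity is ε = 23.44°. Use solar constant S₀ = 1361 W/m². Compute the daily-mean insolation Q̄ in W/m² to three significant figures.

Solar longitude: λ_s = 360° × (117 − 80)/365.25 = 36.468°.
sin δ = sin 23.44° × sin 36.468° = 0.23644, so δ = +13.676°.
cos H₀ = −tan(+23.3°) tan(+13.676°) = -0.1048, H₀ = 1.6758 rad.
Bracket: H₀ sin φ sin δ + cos φ cos δ sin H₀ = 1.6758×0.39555×0.23644 + 0.91845×0.97165×0.99449 = 0.156727 + 0.887495 = 1.044222.
Q̄ = (S₀/π) × [bracket] = (1361/π) × 1.044222 = 452.4 W/m².

Q̄ ≈ 452 W/m²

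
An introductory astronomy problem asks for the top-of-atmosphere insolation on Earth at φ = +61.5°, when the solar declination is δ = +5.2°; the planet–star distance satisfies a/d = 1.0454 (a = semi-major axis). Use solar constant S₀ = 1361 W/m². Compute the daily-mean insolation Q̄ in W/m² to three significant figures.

cos H₀ = −tan(+61.5°) tan(+5.200°) = -0.1676, H₀ = 1.7392 rad.
Bracket: H₀ sin φ sin δ + cos φ cos δ sin H₀ = 1.7392×0.87882×0.09063 + 0.47716×0.99588×0.98585 = 0.138523 + 0.468470 = 0.606993.
Inverse-square distance factor (a/d)² = 1.0454² = 1.092861.
Q̄ = (S₀/π) × 1.092861 × [bracket] = (1361/π) × 1.092861 × 0.606993 = 287.4 W/m².

Q̄ ≈ 287 W/m²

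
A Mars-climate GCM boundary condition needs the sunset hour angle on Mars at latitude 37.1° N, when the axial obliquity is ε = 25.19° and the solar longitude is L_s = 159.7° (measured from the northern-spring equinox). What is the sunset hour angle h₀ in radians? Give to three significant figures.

Solar declination: sin δ = sin ε · sin L_s = sin 25.19° × sin 159.7° = 0.14766, so δ = +8.492°.
cos h₀ = −tan ϕ · tan δ = −tan(+37.1°) × tan(+8.492°) = -0.1129, so h₀ = 1.6840 rad = 96.48°.

h₀ = 1.68 rad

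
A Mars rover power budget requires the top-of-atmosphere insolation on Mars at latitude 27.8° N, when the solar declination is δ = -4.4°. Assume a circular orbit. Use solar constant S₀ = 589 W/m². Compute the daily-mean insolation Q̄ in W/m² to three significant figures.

cos H₀ = −tan(+27.8°) tan(-4.400°) = 0.0406, H₀ = 1.5302 rad.
Bracket: H₀ sin φ sin δ + cos φ cos δ sin H₀ = 1.5302×0.46639×-0.07672 + 0.88458×0.99705×0.99918 = -0.054753 + 0.881247 = 0.826494.
Q̄ = (S₀/π) × [bracket] = (589/π) × 0.826494 = 155.0 W/m².

Q̄ ≈ 155 W/m²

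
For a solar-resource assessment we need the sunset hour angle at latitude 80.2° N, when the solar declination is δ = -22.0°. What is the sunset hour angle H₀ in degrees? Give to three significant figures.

cos H₀ = −tan φ · tan δ = 2.3391 ≥ 1, so the Sun never rises (polar night) and H₀ = 0.

H₀ = 0.00°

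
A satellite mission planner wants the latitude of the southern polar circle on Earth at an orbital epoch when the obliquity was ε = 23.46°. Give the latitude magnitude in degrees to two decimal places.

66.54°

The polar circle is the lowest latitude that experiences at least one full rotation of continuous darkness at the northern-summer solstice; it lies at |φ| = 90° − ε = 90° − 23.46° = 66.54°.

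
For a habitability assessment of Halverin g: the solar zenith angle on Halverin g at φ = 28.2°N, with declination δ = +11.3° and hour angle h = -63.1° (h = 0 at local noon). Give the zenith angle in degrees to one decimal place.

cos θ_z = sin φ sin δ + cos φ cos δ cos h = 0.092595 + 0.391003 = 0.483598.
θ_z = arccos(0.483598) = 61.1°.

θ_z = 61.1°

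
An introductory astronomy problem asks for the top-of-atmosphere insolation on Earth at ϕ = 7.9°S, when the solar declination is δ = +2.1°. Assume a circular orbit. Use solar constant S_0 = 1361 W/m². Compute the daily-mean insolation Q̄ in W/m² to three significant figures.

Q̄ ≈ 425 W/m²

cos h₀ = −tan(-7.9°) tan(+2.100°) = 0.0051, h₀ = 1.5657 rad.
Bracket: h₀ sin ϕ sin δ + cos ϕ cos δ sin h₀ = 1.5657×-0.13744×0.03664 + 0.99051×0.99933×0.99999 = -0.007885 + 0.989836 = 0.981951.
Q̄ = (S_0/π) × [bracket] = (1361/π) × 0.981951 = 425.4 W/m².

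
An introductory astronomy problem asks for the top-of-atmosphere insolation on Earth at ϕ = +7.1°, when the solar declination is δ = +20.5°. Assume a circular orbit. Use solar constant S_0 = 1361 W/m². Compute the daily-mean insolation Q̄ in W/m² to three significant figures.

Q̄ ≈ 433 W/m²

cos h₀ = −tan(+7.1°) tan(+20.500°) = -0.0466, h₀ = 1.6174 rad.
Bracket: h₀ sin ϕ sin δ + cos ϕ cos δ sin h₀ = 1.6174×0.12360×0.35021 + 0.99233×0.93667×0.99892 = 0.070011 + 0.928482 = 0.998493.
Q̄ = (S_0/π) × [bracket] = (1361/π) × 0.998493 = 432.6 W/m².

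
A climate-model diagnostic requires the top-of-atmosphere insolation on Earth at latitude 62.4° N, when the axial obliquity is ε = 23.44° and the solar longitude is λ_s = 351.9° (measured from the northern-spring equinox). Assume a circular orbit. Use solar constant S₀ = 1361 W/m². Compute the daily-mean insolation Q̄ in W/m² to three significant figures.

Solar declination: sin δ = sin ε · sin λ_s = sin 23.44° × sin 351.9° = -0.05605, so δ = -3.213°.
cos H₀ = −tan(+62.4°) tan(-3.213°) = 0.1074, H₀ = 1.4632 rad.
Bracket: H₀ sin φ sin δ + cos φ cos δ sin H₀ = 1.4632×0.88620×-0.05605 + 0.46330×0.99843×0.99422 = -0.072679 + 0.459899 = 0.387220.
Q̄ = (S₀/π) × [bracket] = (1361/π) × 0.387220 = 167.8 W/m².

Q̄ ≈ 168 W/m²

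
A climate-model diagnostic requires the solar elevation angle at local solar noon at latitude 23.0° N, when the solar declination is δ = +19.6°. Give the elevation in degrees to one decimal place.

At local noon the hour angle is zero, so the zenith angle equals |φ − δ| = |+23.0° − (+19.600°)| = 3.400°.
Elevation = 90° − 3.400° = 86.6°.

86.6°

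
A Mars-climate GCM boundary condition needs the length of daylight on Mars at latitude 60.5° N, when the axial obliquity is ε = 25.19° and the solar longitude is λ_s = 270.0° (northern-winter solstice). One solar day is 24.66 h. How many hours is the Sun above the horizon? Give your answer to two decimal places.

Solar declination: sin δ = sin ε · sin λ_s = sin 25.19° × sin 270.0° = -0.42562, so δ = -25.190°.
cos H₀ = −tan φ · tan δ = −tan(+60.5°) × tan(-25.190°) = 0.8313, so H₀ = 0.5893 rad = 33.76°.
Daylight = 2H₀/(2π) × 24.66 h = (0.5893/π) × 24.66 = 4.63 h.

4.63 h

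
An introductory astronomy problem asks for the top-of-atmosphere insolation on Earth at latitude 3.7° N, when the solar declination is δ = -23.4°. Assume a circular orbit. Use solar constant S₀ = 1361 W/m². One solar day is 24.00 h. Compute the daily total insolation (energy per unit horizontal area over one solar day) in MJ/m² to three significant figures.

cos H₀ = −tan(+3.7°) tan(-23.400°) = 0.0280, H₀ = 1.5428 rad.
Bracket: H₀ sin φ sin δ + cos φ cos δ sin H₀ = 1.5428×0.06453×-0.39715 + 0.99792×0.91775×0.99961 = -0.039539 + 0.915484 = 0.875945.
Q̄ = (S₀/π) × [bracket] = (1361/π) × 0.875945 = 379.48 W/m².
Daily total = Q̄ × 24.00 h × 3600 s/h = 379.48 × 24.00 × 3600 / 10⁶ = 32.79 MJ/m².

32.8 MJ/m²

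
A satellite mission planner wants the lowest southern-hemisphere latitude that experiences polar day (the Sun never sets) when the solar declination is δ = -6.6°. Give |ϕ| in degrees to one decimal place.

|ϕ| = 83.4°

Polar day requires cos h₀ = −tan ϕ tan δ ≤ −1, i.e. tan ϕ tan δ ≥ 1.
The boundary is |tan ϕ| · |tan δ| = 1, so |ϕ| = 90° − |δ| = 90° − 6.6° = 83.4° in the southern hemisphere.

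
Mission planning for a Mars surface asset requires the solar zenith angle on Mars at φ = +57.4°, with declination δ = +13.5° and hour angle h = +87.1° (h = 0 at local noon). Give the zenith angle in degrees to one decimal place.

θ_z = 77.1°

cos θ_z = sin φ sin δ + cos φ cos δ cos h = 0.196667 + 0.026505 = 0.223172.
θ_z = arccos(0.223172) = 77.1°.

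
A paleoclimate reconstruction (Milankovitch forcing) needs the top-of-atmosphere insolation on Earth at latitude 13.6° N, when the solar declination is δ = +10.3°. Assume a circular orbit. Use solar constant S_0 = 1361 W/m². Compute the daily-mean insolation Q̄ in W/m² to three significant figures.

cos h₀ = −tan(+13.6°) tan(+10.300°) = -0.0440, h₀ = 1.6148 rad.
Bracket: h₀ sin ϕ sin δ + cos ϕ cos δ sin h₀ = 1.6148×0.23514×0.17880 + 0.97196×0.98389×0.99903 = 0.067891 + 0.955374 = 1.023265.
Q̄ = (S_0/π) × [bracket] = (1361/π) × 1.023265 = 443.3 W/m².

Q̄ ≈ 443 W/m²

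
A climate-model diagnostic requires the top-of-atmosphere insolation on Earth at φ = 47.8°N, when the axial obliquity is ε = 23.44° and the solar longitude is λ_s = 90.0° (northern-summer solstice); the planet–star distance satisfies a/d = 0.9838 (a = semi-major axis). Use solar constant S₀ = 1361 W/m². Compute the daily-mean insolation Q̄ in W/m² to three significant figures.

Q̄ ≈ 483 W/m²

Solar declination: sin δ = sin ε · sin λ_s = sin 23.44° × sin 90.0° = 0.39779, so δ = +23.440°.
cos H₀ = −tan(+47.8°) tan(+23.440°) = -0.4782, H₀ = 2.0694 rad.
Bracket: H₀ sin φ sin δ + cos φ cos δ sin H₀ = 2.0694×0.74080×0.39779 + 0.67172×0.91748×0.87827 = 0.609817 + 0.541269 = 1.151086.
Inverse-square distance factor (a/d)² = 0.9838² = 0.967862.
Q̄ = (S₀/π) × 0.967862 × [bracket] = (1361/π) × 0.967862 × 1.151086 = 482.6 W/m².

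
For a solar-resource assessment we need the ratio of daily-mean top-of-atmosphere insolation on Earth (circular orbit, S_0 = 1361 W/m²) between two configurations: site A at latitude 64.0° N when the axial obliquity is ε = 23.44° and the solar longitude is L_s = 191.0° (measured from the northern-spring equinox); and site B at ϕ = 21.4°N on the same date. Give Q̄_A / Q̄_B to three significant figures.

Q̄_A / Q̄_B ≈ 0.379

— Configuration A (ϕ=+64.0°):
Solar declination: sin δ = sin ε · sin L_s = sin 23.44° × sin 191.0° = -0.07590, so δ = -4.353°.
cos h₀ = −tan(+64.0°) tan(-4.353°) = 0.1561, h₀ = 1.4141 rad.
Bracket: h₀ sin ϕ sin δ + cos ϕ cos δ sin h₀ = 1.4141×0.89879×-0.07590 + 0.43837×0.99712×0.98775 = -0.096467 + 0.431753 = 0.335286.
Q̄ = (S_0/π) × [bracket] = (1361/π) × 0.335286 = 145.25 W/m².
— Configuration B (ϕ=+21.4°):
cos h₀ = −tan(+21.4°) tan(-4.353°) = 0.0298, h₀ = 1.5410 rad.
Bracket: h₀ sin ϕ sin δ + cos ϕ cos δ sin h₀ = 1.5410×0.36488×-0.07590 + 0.93106×0.99712×0.99955 = -0.042677 + 0.927961 = 0.885284.
Q̄ = (S_0/π) × [bracket] = (1361/π) × 0.885284 = 383.52 W/m².
Ratio Q̄_A / Q̄_B = 145.25 / 383.52 = 0.3787.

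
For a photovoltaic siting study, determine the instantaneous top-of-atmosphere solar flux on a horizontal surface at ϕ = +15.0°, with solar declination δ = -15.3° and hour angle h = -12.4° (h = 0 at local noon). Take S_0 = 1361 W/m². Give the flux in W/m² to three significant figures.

1.15e+03 W/m²

cos θ_z = sin ϕ sin δ + cos ϕ cos δ cos h = -0.068295 + 0.909957 = 0.841662.
Flux = S_0 · cos θ_z = 1361 × 0.841662 = 1146 W/m².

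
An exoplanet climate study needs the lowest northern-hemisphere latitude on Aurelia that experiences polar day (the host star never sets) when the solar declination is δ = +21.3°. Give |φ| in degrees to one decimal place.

Polar day requires cos H₀ = −tan φ tan δ ≤ −1, i.e. tan φ tan δ ≥ 1.
The boundary is |tan φ| · |tan δ| = 1, so |φ| = 90° − |δ| = 90° − 21.3° = 68.7° in the northern hemisphere.

|φ| = 68.7°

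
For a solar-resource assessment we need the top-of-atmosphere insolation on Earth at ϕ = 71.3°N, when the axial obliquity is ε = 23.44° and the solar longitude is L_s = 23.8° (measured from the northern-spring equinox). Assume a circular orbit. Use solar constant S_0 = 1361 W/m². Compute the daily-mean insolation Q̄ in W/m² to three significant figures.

Q̄ ≈ 257 W/m²

Solar declination: sin δ = sin ε · sin L_s = sin 23.44° × sin 23.8° = 0.16053, so δ = +9.237°.
cos h₀ = −tan(+71.3°) tan(+9.237°) = -0.4805, h₀ = 2.0720 rad.
Bracket: h₀ sin ϕ sin δ + cos ϕ cos δ sin h₀ = 2.0720×0.94721×0.16053 + 0.32061×0.98703×0.87700 = 0.315059 + 0.277528 = 0.592587.
Q̄ = (S_0/π) × [bracket] = (1361/π) × 0.592587 = 256.7 W/m².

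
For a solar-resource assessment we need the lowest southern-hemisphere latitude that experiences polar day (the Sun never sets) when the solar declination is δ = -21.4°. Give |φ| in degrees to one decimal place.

|φ| = 68.6°

Polar day requires cos H₀ = −tan φ tan δ ≤ −1, i.e. tan φ tan δ ≥ 1.
The boundary is |tan φ| · |tan δ| = 1, so |φ| = 90° − |δ| = 90° − 21.4° = 68.6° in the southern hemisphere.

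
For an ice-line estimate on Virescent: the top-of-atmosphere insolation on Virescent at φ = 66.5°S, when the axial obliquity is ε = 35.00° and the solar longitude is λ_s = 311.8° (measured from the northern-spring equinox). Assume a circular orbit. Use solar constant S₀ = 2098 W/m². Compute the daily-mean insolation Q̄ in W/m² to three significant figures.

Solar declination: sin δ = sin ε · sin λ_s = sin 35.00° × sin 311.8° = -0.42759, so δ = -25.315°.
cos H₀ = −tan(-66.5°) tan(-25.315°) = -1.0878 ≤ −1 ⇒ polar day, H₀ = π.
Bracket: H₀ sin φ sin δ + cos φ cos δ sin H₀ = 3.1416×-0.91706×-0.42759 + 0.39875×0.90397×0.00000 = 1.231902 + 0.000000 = 1.231902.
Q̄ = (S₀/π) × [bracket] = (2098/π) × 1.231902 = 822.7 W/m².

Q̄ ≈ 823 W/m²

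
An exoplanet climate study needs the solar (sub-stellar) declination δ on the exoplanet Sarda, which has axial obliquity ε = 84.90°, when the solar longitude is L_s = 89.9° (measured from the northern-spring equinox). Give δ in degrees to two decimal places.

sin δ = sin ε · sin L_s = sin 84.90° × sin 89.9° = 0.996040.
δ = arcsin(0.996040) = +84.90°.

δ = +84.90°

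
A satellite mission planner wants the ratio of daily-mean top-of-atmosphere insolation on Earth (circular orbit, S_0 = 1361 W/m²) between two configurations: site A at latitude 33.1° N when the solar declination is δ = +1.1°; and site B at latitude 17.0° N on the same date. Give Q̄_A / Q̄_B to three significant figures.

Q̄_A / Q̄_B ≈ 0.885

— Configuration A (ϕ=+33.1°):
cos h₀ = −tan(+33.1°) tan(+1.100°) = -0.0125, h₀ = 1.5833 rad.
Bracket: h₀ sin ϕ sin δ + cos ϕ cos δ sin h₀ = 1.5833×0.54610×0.01920 + 0.83772×0.99982×0.99992 = 0.016601 + 0.837502 = 0.854103.
Q̄ = (S_0/π) × [bracket] = (1361/π) × 0.854103 = 370.01 W/m².
— Configuration B (ϕ=+17.0°):
cos h₀ = −tan(+17.0°) tan(+1.100°) = -0.0059, h₀ = 1.5767 rad.
Bracket: h₀ sin ϕ sin δ + cos ϕ cos δ sin h₀ = 1.5767×0.29237×0.01920 + 0.95630×0.99982×0.99998 = 0.008851 + 0.956109 = 0.964960.
Q̄ = (S_0/π) × [bracket] = (1361/π) × 0.964960 = 418.04 W/m².
Ratio Q̄_A / Q̄_B = 370.01 / 418.04 = 0.8851.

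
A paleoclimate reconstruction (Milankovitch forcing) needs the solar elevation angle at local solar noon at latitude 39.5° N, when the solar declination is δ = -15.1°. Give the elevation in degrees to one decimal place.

35.4°

At local noon the hour angle is zero, so the zenith angle equals |ϕ − δ| = |+39.5° − (-15.100°)| = 54.600°.
Elevation = 90° − 54.600° = 35.4°.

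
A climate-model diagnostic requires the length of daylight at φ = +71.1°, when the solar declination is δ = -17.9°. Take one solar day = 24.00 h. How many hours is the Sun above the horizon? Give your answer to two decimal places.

cos H₀ = −tan φ · tan δ = −tan(+71.1°) × tan(-17.900°) = 0.9434, so H₀ = 0.3381 rad = 19.37°.
Daylight = 2H₀/(2π) × 24.00 h = (0.3381/π) × 24.00 = 2.58 h.

2.58 h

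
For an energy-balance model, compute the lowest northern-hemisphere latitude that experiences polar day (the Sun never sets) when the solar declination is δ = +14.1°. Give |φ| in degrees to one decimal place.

Polar day requires cos H₀ = −tan φ tan δ ≤ −1, i.e. tan φ tan δ ≥ 1.
The boundary is |tan φ| · |tan δ| = 1, so |φ| = 90° − |δ| = 90° − 14.1° = 75.9° in the northern hemisphere.

|φ| = 75.9°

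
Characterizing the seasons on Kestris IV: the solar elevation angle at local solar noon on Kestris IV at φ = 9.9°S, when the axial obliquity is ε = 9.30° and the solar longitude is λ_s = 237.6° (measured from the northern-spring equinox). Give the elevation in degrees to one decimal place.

Solar declination: sin δ = sin ε · sin λ_s = sin 9.30° × sin 237.6° = -0.13645, so δ = -7.842°.
At local noon the hour angle is zero, so the zenith angle equals |φ − δ| = |-9.9° − (-7.842°)| = 2.058°.
Elevation = 90° − 2.058° = 87.9°.

87.9°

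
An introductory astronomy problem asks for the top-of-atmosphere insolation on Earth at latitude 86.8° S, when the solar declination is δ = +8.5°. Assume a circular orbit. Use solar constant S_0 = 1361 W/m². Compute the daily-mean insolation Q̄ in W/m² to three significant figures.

Q̄ ≈ 0.00 W/m²

cos h₀ = −tan(-86.8°) tan(+8.500°) = 2.6731 ≥ 1 ⇒ polar night, h₀ = 0 and Q̄ = 0.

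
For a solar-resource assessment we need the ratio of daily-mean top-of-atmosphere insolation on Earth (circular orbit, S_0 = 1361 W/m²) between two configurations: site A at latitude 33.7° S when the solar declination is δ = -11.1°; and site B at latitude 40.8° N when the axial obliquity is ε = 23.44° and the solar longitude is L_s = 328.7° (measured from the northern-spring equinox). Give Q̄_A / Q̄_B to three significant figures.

Q̄_A / Q̄_B ≈ 1.83

— Configuration A (ϕ=-33.7°):
cos h₀ = −tan(-33.7°) tan(-11.100°) = -0.1308, h₀ = 1.7020 rad.
Bracket: h₀ sin ϕ sin δ + cos ϕ cos δ sin h₀ = 1.7020×-0.55484×-0.19252 + 0.83195×0.98129×0.99140 = 0.181804 + 0.809363 = 0.991167.
Q̄ = (S_0/π) × [bracket] = (1361/π) × 0.991167 = 429.39 W/m².
— Configuration B (ϕ=+40.8°):
Solar declination: sin δ = sin ε · sin L_s = sin 23.44° × sin 328.7° = -0.20666, so δ = -11.927°.
cos h₀ = −tan(+40.8°) tan(-11.927°) = 0.1823, h₀ = 1.3875 rad.
Bracket: h₀ sin ϕ sin δ + cos ϕ cos δ sin h₀ = 1.3875×0.65342×-0.20666 + 0.75700×0.97841×0.98324 = -0.187362 + 0.728243 = 0.540881.
Q̄ = (S_0/π) × [bracket] = (1361/π) × 0.540881 = 234.32 W/m².
Ratio Q̄_A / Q̄_B = 429.39 / 234.32 = 1.832.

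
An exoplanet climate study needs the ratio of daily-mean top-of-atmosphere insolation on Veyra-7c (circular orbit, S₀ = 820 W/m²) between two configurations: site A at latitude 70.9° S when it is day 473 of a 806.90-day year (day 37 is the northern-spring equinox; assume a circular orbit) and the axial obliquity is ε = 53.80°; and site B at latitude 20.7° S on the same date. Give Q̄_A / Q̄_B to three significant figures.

Q̄_A / Q̄_B ≈ 0.659

— Configuration A (φ=-70.9°):
Solar longitude: λ_s = 360° × (473 − 37)/806.90 = 194.522°.
sin δ = sin 53.80° × sin 194.522° = -0.20235, so δ = -11.674°.
cos H₀ = −tan(-70.9°) tan(-11.674°) = -0.5967, H₀ = 2.2102 rad.
Bracket: H₀ sin φ sin δ + cos φ cos δ sin H₀ = 2.2102×-0.94495×-0.20235 + 0.32722×0.97931×0.80247 = 0.422614 + 0.257151 = 0.679765.
Q̄ = (S₀/π) × [bracket] = (820/π) × 0.679765 = 177.43 W/m².
— Configuration B (φ=-20.7°):
cos H₀ = −tan(-20.7°) tan(-11.674°) = -0.0781, H₀ = 1.6490 rad.
Bracket: H₀ sin φ sin δ + cos φ cos δ sin H₀ = 1.6490×-0.35347×-0.20235 + 0.93544×0.97931×0.99695 = 0.117944 + 0.913292 = 1.031236.
Q̄ = (S₀/π) × [bracket] = (820/π) × 1.031236 = 269.17 W/m².
Ratio Q̄_A / Q̄_B = 177.43 / 269.17 = 0.6592.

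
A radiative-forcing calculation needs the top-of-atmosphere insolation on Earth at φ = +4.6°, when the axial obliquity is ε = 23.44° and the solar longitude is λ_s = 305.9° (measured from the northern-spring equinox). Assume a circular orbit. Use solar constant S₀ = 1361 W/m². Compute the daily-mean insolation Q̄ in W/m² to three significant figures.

Solar declination: sin δ = sin ε · sin λ_s = sin 23.44° × sin 305.9° = -0.32223, so δ = -18.798°.
cos H₀ = −tan(+4.6°) tan(-18.798°) = 0.0274, H₀ = 1.5434 rad.
Bracket: H₀ sin φ sin δ + cos φ cos δ sin H₀ = 1.5434×0.08020×-0.32223 + 0.99678×0.94666×0.99962 = -0.039886 + 0.943253 = 0.903367.
Q̄ = (S₀/π) × [bracket] = (1361/π) × 0.903367 = 391.4 W/m².

Q̄ ≈ 391 W/m²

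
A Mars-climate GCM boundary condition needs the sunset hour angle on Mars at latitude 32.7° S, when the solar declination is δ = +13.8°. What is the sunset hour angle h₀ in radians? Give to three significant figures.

cos h₀ = −tan ϕ · tan δ = −tan(-32.7°) × tan(+13.800°) = 0.1577, so h₀ = 1.4124 rad = 80.93°.

h₀ = 1.41 rad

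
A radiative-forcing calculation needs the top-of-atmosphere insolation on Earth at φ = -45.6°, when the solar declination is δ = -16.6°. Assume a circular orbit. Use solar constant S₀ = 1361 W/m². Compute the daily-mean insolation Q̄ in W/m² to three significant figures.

Q̄ ≈ 443 W/m²

cos H₀ = −tan(-45.6°) tan(-16.600°) = -0.3044, H₀ = 1.8801 rad.
Bracket: H₀ sin φ sin δ + cos φ cos δ sin H₀ = 1.8801×-0.71447×-0.28569 + 0.69966×0.95832×0.95254 = 0.383760 + 0.638676 = 1.022436.
Q̄ = (S₀/π) × [bracket] = (1361/π) × 1.022436 = 442.9 W/m².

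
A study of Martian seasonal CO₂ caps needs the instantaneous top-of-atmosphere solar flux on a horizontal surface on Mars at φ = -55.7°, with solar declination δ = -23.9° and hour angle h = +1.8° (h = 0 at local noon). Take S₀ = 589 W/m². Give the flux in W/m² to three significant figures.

cos θ_z = sin φ sin δ + cos φ cos δ cos h = 0.334687 + 0.514952 = 0.849639.
Flux = S₀ · cos θ_z = 589 × 0.849639 = 500.4 W/m².

500 W/m²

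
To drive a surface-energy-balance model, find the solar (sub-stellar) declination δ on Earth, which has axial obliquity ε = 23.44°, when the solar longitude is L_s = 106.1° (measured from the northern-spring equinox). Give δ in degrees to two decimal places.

δ = +22.47°

sin δ = sin ε · sin L_s = sin 23.44° × sin 106.1° = 0.382187.
δ = arcsin(0.382187) = +22.47°.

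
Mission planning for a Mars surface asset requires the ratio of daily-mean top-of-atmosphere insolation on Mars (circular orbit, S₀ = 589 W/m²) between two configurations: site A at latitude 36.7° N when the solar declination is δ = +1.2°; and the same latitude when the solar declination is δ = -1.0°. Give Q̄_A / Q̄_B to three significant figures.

Q̄_A / Q̄_B ≈ 1.05

— Configuration A (φ=+36.7°):
cos H₀ = −tan(+36.7°) tan(+1.200°) = -0.0156, H₀ = 1.5864 rad.
Bracket: H₀ sin φ sin δ + cos φ cos δ sin H₀ = 1.5864×0.59763×0.02094 + 0.80178×0.99978×0.99988 = 0.019853 + 0.801507 = 0.821360.
Q̄ = (S₀/π) × [bracket] = (589/π) × 0.821360 = 153.99 W/m².
— Configuration B (φ=+36.7°):
cos H₀ = −tan(+36.7°) tan(-1.000°) = 0.0130, H₀ = 1.5578 rad.
Bracket: H₀ sin φ sin δ + cos φ cos δ sin H₀ = 1.5578×0.59763×-0.01745 + 0.80178×0.99985×0.99992 = -0.016246 + 0.801596 = 0.785350.
Q̄ = (S₀/π) × [bracket] = (589/π) × 0.785350 = 147.24 W/m².
Ratio Q̄_A / Q̄_B = 153.99 / 147.24 = 1.046.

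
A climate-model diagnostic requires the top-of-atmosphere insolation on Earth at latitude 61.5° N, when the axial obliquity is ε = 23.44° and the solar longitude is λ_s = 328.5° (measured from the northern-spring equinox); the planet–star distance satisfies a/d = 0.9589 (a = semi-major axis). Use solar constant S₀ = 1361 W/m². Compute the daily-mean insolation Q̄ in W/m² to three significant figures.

Q̄ ≈ 86.1 W/m²

Solar declination: sin δ = sin ε · sin λ_s = sin 23.44° × sin 328.5° = -0.20784, so δ = -11.996°.
cos H₀ = −tan(+61.5°) tan(-11.996°) = 0.3913, H₀ = 1.1687 rad.
Bracket: H₀ sin φ sin δ + cos φ cos δ sin H₀ = 1.1687×0.87882×-0.20784 + 0.47716×0.97816×0.92024 = -0.213468 + 0.429512 = 0.216044.
Inverse-square distance factor (a/d)² = 0.9589² = 0.919489.
Q̄ = (S₀/π) × 0.919489 × [bracket] = (1361/π) × 0.919489 × 0.216044 = 86.06 W/m².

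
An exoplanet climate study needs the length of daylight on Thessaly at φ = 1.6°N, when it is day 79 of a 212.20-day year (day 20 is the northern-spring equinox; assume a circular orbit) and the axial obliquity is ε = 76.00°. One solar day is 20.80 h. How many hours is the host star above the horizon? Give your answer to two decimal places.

11.00 h

Solar longitude: λ_s = 360° × (79 − 20)/212.20 = 100.094°.
sin δ = sin 76.00° × sin 100.094° = 0.95528, so δ = +72.800°.
cos H₀ = −tan φ · tan δ = −tan(+1.6°) × tan(+72.800°) = -0.0902, so H₀ = 1.6612 rad = 95.18°.
Daylight = 2H₀/(2π) × 20.80 h = (1.6612/π) × 20.80 = 11.00 h.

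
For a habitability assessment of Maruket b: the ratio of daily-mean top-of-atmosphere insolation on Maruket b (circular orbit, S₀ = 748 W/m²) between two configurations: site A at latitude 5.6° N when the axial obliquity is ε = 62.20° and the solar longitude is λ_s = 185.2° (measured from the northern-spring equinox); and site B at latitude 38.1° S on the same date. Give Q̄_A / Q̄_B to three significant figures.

— Configuration A (φ=+5.6°):
Solar declination: sin δ = sin ε · sin λ_s = sin 62.20° × sin 185.2° = -0.08017, so δ = -4.598°.
cos H₀ = −tan(+5.6°) tan(-4.598°) = 0.0079, H₀ = 1.5629 rad.
Bracket: H₀ sin φ sin δ + cos φ cos δ sin H₀ = 1.5629×0.09758×-0.08017 + 0.99523×0.99678×0.99997 = -0.012227 + 0.991996 = 0.979769.
Q̄ = (S₀/π) × [bracket] = (748/π) × 0.979769 = 233.28 W/m².
— Configuration B (φ=-38.1°):
cos H₀ = −tan(-38.1°) tan(-4.598°) = -0.0631, H₀ = 1.6339 rad.
Bracket: H₀ sin φ sin δ + cos φ cos δ sin H₀ = 1.6339×-0.61704×-0.08017 + 0.78694×0.99678×0.99801 = 0.080826 + 0.782845 = 0.863671.
Q̄ = (S₀/π) × [bracket] = (748/π) × 0.863671 = 205.64 W/m².
Ratio Q̄_A / Q̄_B = 233.28 / 205.64 = 1.134.

Q̄_A / Q̄_B ≈ 1.13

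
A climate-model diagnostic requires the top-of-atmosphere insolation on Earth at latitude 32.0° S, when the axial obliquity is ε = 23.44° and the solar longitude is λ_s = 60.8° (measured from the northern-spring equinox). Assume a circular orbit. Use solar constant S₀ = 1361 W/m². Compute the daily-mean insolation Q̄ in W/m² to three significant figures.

Solar declination: sin δ = sin ε · sin λ_s = sin 23.44° × sin 60.8° = 0.34724, so δ = +20.318°.
cos H₀ = −tan(-32.0°) tan(+20.318°) = 0.2314, H₀ = 1.3373 rad.
Bracket: H₀ sin φ sin δ + cos φ cos δ sin H₀ = 1.3373×-0.52992×0.34724 + 0.84805×0.93778×0.97286 = -0.246076 + 0.773700 = 0.527624.
Q̄ = (S₀/π) × [bracket] = (1361/π) × 0.527624 = 228.6 W/m².

Q̄ ≈ 229 W/m²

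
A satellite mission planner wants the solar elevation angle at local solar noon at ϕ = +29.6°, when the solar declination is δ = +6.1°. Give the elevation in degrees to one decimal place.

66.5°

At local noon the hour angle is zero, so the zenith angle equals |ϕ − δ| = |+29.6° − (+6.100°)| = 23.500°.
Elevation = 90° − 23.500° = 66.5°.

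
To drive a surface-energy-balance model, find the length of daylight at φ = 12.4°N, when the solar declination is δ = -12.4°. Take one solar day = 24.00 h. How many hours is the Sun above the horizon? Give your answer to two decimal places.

11.63 h

cos H₀ = −tan φ · tan δ = −tan(+12.4°) × tan(-12.400°) = 0.0483, so H₀ = 1.5224 rad = 87.23°.
Daylight = 2H₀/(2π) × 24.00 h = (1.5224/π) × 24.00 = 11.63 h.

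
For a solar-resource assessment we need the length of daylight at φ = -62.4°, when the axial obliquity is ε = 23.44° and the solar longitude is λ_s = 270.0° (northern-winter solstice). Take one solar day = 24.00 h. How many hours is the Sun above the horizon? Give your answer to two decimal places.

19.47 h

Solar declination: sin δ = sin ε · sin λ_s = sin 23.44° × sin 270.0° = -0.39779, so δ = -23.440°.
cos H₀ = −tan φ · tan δ = −tan(-62.4°) × tan(-23.440°) = -0.8293, so H₀ = 2.5487 rad = 146.03°.
Daylight = 2H₀/(2π) × 24.00 h = (2.5487/π) × 24.00 = 19.47 h.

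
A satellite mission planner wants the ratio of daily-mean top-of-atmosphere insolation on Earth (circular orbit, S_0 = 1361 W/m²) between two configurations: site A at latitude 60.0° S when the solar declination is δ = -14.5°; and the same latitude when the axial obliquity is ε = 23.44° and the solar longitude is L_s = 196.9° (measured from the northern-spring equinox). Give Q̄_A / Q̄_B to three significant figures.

Q̄_A / Q̄_B ≈ 1.32

— Configuration A (ϕ=-60.0°):
cos h₀ = −tan(-60.0°) tan(-14.500°) = -0.4479, h₀ = 2.0353 rad.
Bracket: h₀ sin ϕ sin δ + cos ϕ cos δ sin h₀ = 2.0353×-0.86603×-0.25038 + 0.50000×0.96815×0.89406 = 0.441328 + 0.432792 = 0.874120.
Q̄ = (S_0/π) × [bracket] = (1361/π) × 0.874120 = 378.69 W/m².
— Configuration B (ϕ=-60.0°):
Solar declination: sin δ = sin ε · sin L_s = sin 23.44° × sin 196.9° = -0.11564, so δ = -6.640°.
cos h₀ = −tan(-60.0°) tan(-6.640°) = -0.2016, h₀ = 1.7738 rad.
Bracket: h₀ sin ϕ sin δ + cos ϕ cos δ sin h₀ = 1.7738×-0.86603×-0.11564 + 0.50000×0.99329×0.97946 = 0.177642 + 0.486444 = 0.664086.
Q̄ = (S_0/π) × [bracket] = (1361/π) × 0.664086 = 287.70 W/m².
Ratio Q̄_A / Q̄_B = 378.69 / 287.70 = 1.316.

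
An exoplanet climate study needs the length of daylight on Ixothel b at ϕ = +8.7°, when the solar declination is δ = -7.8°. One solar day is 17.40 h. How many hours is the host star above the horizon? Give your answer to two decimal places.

cos h₀ = −tan ϕ · tan δ = −tan(+8.7°) × tan(-7.800°) = 0.0210, so h₀ = 1.5498 rad = 88.80°.
Daylight = 2h₀/(2π) × 17.40 h = (1.5498/π) × 17.40 = 8.58 h.

8.58 h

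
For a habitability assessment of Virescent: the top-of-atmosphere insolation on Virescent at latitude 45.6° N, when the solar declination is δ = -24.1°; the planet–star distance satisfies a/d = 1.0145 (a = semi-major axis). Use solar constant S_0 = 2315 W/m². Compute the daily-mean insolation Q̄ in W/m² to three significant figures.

Q̄ ≈ 188 W/m²

cos h₀ = −tan(+45.6°) tan(-24.100°) = 0.4568, h₀ = 1.0964 rad.
Bracket: h₀ sin ϕ sin δ + cos ϕ cos δ sin h₀ = 1.0964×0.71447×-0.40833 + 0.69966×0.91283×0.88957 = -0.319863 + 0.568142 = 0.248279.
Inverse-square distance factor (a/d)² = 1.0145² = 1.029210.
Q̄ = (S_0/π) × 1.029210 × [bracket] = (2315/π) × 1.029210 × 0.248279 = 188.3 W/m².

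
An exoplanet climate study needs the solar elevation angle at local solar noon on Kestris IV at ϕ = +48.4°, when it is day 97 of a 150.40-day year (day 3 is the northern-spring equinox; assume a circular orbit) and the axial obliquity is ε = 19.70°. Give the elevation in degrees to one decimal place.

27.8°

Solar longitude: L_s = 360° × (97 − 3)/150.40 = 225.000°.
sin δ = sin 19.70° × sin 225.000° = -0.23836, so δ = -13.790°.
At local noon the hour angle is zero, so the zenith angle equals |ϕ − δ| = |+48.4° − (-13.790°)| = 62.190°.
Elevation = 90° − 62.190° = 27.8°.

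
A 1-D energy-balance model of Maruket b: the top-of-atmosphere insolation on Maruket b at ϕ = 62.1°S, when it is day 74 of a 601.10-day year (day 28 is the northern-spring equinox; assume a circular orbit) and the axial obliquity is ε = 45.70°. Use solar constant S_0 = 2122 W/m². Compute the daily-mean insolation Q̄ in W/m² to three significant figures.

Q̄ ≈ 56.1 W/m²

Solar longitude: L_s = 360° × (74 − 28)/601.10 = 27.549°.
sin δ = sin 45.70° × sin 27.549° = 0.33102, so δ = +19.331°.
cos h₀ = −tan(-62.1°) tan(+19.331°) = 0.6625, h₀ = 0.8466 rad.
Bracket: h₀ sin ϕ sin δ + cos ϕ cos δ sin h₀ = 0.8466×-0.88377×0.33102 + 0.46793×0.94362×0.74903 = -0.247669 + 0.330733 = 0.083064.
Q̄ = (S_0/π) × [bracket] = (2122/π) × 0.083064 = 56.11 W/m².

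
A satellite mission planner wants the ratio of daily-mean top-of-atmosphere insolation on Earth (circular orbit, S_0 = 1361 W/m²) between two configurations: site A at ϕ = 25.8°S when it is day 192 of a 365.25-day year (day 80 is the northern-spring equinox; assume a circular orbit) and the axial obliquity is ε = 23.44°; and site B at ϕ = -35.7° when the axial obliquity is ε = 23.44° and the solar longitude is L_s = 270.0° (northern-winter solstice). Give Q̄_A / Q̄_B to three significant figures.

— Configuration A (ϕ=-25.8°):
Solar longitude: L_s = 360° × (192 − 80)/365.25 = 110.390°.
sin δ = sin 23.44° × sin 110.390° = 0.37286, so δ = +21.892°.
cos h₀ = −tan(-25.8°) tan(+21.892°) = 0.1943, h₀ = 1.3753 rad.
Bracket: h₀ sin ϕ sin δ + cos ϕ cos δ sin h₀ = 1.3753×-0.43523×0.37286 + 0.90032×0.92789×0.98095 = -0.223183 + 0.819484 = 0.596301.
Q̄ = (S_0/π) × [bracket] = (1361/π) × 0.596301 = 258.33 W/m².
— Configuration B (ϕ=-35.7°):
Solar declination: sin δ = sin ε · sin L_s = sin 23.44° × sin 270.0° = -0.39779, so δ = -23.440°.
cos h₀ = −tan(-35.7°) tan(-23.440°) = -0.3116, h₀ = 1.8876 rad.
Bracket: h₀ sin ϕ sin δ + cos ϕ cos δ sin h₀ = 1.8876×-0.58354×-0.39779 + 0.81208×0.91748×0.95023 = 0.438162 + 0.707985 = 1.146147.
Q̄ = (S_0/π) × [bracket] = (1361/π) × 1.146147 = 496.53 W/m².
Ratio Q̄_A / Q̄_B = 258.33 / 496.53 = 0.5203.

Q̄_A / Q̄_B ≈ 0.520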